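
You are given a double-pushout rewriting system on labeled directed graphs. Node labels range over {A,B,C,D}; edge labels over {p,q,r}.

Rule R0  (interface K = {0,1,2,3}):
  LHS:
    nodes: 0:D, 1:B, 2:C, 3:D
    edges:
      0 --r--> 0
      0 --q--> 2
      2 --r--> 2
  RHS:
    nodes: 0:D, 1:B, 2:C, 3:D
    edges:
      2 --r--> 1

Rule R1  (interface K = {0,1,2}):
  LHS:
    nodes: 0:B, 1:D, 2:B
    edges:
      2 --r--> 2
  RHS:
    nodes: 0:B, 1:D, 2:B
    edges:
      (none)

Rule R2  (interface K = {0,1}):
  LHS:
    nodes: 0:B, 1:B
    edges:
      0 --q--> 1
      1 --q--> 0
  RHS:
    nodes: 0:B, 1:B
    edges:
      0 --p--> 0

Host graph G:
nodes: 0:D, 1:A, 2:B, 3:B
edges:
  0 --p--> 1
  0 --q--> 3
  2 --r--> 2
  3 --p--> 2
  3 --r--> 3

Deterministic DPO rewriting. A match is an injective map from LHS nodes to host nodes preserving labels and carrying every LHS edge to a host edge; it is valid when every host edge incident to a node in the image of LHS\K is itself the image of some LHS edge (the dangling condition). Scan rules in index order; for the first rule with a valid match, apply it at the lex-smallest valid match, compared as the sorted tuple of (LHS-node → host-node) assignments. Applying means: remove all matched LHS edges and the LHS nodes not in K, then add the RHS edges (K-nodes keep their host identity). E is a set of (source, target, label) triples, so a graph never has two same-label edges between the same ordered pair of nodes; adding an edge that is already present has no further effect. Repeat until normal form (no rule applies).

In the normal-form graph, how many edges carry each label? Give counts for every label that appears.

initial: |V|=4 |E|=5  E = 0-p->1 0-q->3 2-r->2 3-p->2 3-r->3
step 1: apply R1 at {0↦2, 1↦0, 2↦3}  → |V|=4 |E|=4  E = 0-p->1 0-q->3 2-r->2 3-p->2
step 2: apply R1 at {0↦3, 1↦0, 2↦2}  → |V|=4 |E|=3  E = 0-p->1 0-q->3 3-p->2
final graph: no rule applies after step 2
NF edges: [(0, 1, 'p'), (0, 3, 'q'), (3, 2, 'p')]

Answer: p:2 q:1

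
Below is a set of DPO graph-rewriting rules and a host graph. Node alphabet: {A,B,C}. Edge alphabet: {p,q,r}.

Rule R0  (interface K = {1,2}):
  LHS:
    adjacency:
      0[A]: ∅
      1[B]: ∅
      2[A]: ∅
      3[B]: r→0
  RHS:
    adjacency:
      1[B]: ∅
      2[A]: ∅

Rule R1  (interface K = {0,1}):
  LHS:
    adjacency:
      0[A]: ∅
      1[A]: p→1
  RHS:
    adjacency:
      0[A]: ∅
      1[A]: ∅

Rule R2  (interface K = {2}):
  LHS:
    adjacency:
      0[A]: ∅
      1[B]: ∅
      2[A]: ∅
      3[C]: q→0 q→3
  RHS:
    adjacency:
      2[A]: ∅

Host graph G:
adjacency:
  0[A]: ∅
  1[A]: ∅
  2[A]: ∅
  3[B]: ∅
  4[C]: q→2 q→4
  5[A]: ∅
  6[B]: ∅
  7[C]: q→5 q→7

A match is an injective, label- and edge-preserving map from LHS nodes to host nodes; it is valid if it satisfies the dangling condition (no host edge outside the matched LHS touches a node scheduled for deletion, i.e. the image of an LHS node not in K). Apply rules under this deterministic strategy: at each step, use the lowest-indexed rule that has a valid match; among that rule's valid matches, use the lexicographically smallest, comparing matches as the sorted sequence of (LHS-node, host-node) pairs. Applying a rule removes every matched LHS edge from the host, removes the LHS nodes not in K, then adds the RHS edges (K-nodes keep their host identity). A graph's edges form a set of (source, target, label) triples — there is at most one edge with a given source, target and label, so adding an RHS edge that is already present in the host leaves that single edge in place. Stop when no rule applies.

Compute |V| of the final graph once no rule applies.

Answer: 2

Steps:
[0] host  ⇒  8 nodes, 4 edges  {4-q->2 4-q->4 7-q->5 7-q->7}
[1] R2 @ {0↦2, 1↦3, 2↦0, 3↦4}  ⇒  5 nodes, 2 edges  {7-q->5 7-q->7}
[2] R2 @ {0↦5, 1↦6, 2↦0, 3↦7}  ⇒  2 nodes, 0 edges  {∅}
normal form: no rule applies after step 2
NF nodes: {0:A, 1:A}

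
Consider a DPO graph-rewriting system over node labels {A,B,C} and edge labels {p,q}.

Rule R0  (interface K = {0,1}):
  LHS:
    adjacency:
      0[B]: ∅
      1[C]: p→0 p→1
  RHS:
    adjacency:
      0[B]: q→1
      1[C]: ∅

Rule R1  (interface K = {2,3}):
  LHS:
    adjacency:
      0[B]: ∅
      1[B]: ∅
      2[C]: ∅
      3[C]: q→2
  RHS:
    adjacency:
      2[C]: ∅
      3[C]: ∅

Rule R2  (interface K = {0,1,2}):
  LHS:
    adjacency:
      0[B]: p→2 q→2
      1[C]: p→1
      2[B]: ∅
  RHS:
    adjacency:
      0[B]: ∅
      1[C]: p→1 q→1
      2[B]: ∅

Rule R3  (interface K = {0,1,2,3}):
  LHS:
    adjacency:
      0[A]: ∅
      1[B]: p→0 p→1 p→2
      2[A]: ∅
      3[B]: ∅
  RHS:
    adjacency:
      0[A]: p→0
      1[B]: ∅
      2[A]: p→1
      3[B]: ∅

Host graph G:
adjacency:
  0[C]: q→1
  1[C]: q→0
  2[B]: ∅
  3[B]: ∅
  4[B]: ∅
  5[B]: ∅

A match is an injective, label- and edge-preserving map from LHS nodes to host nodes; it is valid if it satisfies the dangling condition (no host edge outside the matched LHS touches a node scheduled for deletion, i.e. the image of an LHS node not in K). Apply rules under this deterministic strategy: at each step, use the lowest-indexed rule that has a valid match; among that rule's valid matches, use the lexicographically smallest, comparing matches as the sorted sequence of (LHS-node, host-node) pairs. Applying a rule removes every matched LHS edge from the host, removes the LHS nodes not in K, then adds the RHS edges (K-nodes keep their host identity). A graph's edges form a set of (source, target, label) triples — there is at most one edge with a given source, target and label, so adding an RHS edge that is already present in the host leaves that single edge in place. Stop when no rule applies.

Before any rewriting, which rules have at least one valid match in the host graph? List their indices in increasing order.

Answer: [R1]

Rewrite trace:
R0: no valid match — LHS pattern not found
R1: 24 valid matches — {0↦2, 1↦3, 2↦0, 3↦1}, {0↦2, 1↦3, 2↦1, 3↦0}, {0↦2, 1↦4, 2↦0, 3↦1} (+21 more)
R2: no valid match — LHS pattern not found
R3: no valid match — LHS pattern not found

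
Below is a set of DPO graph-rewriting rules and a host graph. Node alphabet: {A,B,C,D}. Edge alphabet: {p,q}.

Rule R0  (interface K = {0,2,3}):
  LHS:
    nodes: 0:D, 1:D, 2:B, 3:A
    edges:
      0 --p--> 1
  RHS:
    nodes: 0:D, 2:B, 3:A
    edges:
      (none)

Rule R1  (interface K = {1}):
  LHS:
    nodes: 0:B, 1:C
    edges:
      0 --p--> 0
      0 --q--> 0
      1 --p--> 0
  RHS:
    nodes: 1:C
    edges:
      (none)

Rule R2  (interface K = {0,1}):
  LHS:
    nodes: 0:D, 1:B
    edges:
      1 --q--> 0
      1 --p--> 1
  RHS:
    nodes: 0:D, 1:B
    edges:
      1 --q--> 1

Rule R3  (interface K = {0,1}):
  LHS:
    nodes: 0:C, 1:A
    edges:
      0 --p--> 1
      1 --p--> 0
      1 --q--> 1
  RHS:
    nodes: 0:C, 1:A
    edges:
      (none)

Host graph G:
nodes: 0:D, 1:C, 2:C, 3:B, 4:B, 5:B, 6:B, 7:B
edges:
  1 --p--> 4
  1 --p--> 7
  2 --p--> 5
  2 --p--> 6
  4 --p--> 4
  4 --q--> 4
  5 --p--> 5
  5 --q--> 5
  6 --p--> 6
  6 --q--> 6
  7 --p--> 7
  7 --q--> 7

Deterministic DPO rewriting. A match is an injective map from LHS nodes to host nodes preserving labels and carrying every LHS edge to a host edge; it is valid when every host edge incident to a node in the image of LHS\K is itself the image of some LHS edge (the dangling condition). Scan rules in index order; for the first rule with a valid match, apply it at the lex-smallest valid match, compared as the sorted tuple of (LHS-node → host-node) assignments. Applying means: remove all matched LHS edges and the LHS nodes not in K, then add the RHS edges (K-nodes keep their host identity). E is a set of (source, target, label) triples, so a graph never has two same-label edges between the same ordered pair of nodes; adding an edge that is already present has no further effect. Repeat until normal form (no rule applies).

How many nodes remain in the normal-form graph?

Answer: 4

Rewrite trace:
[0] host  ⇒  8 nodes, 12 edges  {1-p->4 1-p->7 2-p->5 2-p->6 4-p->4 4-q->4 5-p->5 5-q->5 6-p->6 6-q->6 7-p->7 7-q->7}
[1] R1 @ {0↦4, 1↦1}  ⇒  7 nodes, 9 edges  {1-p->7 2-p->5 2-p->6 5-p->5 5-q->5 6-p->6 6-q->6 7-p->7 7-q->7}
[2] R1 @ {0↦5, 1↦2}  ⇒  6 nodes, 6 edges  {1-p->7 2-p->6 6-p->6 6-q->6 7-p->7 7-q->7}
[3] R1 @ {0↦6, 1↦2}  ⇒  5 nodes, 3 edges  {1-p->7 7-p->7 7-q->7}
[4] R1 @ {0↦7, 1↦1}  ⇒  4 nodes, 0 edges  {∅}
normal form: no rule applies after step 4
NF nodes: {0:D, 1:C, 2:C, 3:B}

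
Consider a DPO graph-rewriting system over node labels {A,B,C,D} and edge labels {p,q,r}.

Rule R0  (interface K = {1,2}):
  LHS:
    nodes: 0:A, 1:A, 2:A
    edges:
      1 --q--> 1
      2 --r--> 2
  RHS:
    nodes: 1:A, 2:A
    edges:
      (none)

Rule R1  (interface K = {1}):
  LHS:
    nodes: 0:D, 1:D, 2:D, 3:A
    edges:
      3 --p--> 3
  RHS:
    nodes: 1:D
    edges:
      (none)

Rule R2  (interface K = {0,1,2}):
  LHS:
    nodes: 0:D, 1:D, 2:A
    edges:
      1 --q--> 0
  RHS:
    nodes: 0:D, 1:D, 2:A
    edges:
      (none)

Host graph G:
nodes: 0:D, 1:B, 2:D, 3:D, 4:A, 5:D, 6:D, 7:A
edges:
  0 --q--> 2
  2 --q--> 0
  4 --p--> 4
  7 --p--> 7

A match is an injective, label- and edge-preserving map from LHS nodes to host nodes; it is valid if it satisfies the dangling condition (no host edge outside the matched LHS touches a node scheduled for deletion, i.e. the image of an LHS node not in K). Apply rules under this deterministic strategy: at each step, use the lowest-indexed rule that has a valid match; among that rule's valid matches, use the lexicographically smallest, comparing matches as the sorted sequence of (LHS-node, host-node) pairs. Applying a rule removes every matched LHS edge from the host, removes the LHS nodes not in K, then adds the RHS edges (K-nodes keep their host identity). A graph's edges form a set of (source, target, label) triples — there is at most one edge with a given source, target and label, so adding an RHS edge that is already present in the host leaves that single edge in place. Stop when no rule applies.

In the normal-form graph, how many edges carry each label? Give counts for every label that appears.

Answer: (no edges)

Steps:
initial: |V|=8 |E|=4  E = 0-q->2 2-q->0 4-p->4 7-p->7
step 1: apply R1 at {0↦3, 1↦0, 2↦5, 3↦4}  → |V|=5 |E|=3  E = 0-q->2 2-q->0 7-p->7
step 2: apply R2 at {0↦0, 1↦2, 2↦7}  → |V|=5 |E|=2  E = 0-q->2 7-p->7
step 3: apply R2 at {0↦2, 1↦0, 2↦7}  → |V|=5 |E|=1  E = 7-p->7
step 4: apply R1 at {0↦0, 1↦2, 2↦6, 3↦7}  → |V|=2 |E|=0  E = ∅
halt: no rule applies after step 4
NF edges: []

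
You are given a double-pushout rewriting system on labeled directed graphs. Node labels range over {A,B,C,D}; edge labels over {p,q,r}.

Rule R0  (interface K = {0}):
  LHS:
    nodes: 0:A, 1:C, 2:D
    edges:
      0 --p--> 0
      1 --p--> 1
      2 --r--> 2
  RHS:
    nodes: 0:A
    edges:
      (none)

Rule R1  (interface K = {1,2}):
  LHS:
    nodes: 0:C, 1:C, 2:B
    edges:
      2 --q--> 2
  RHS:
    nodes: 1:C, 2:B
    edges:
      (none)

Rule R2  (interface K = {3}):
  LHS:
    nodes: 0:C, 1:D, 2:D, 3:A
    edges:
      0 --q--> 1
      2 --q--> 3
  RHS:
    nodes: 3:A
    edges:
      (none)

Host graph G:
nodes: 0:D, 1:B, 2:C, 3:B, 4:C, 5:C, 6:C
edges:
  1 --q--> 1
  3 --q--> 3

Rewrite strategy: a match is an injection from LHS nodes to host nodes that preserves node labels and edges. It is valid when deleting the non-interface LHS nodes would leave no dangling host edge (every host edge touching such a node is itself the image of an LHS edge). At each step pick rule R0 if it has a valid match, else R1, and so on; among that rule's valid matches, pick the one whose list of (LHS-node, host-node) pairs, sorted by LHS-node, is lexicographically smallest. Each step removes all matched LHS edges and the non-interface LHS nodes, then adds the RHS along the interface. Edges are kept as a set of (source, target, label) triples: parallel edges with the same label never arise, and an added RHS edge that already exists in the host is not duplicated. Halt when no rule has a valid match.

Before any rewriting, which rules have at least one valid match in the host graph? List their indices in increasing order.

Answer: [R1]

Rewrite trace:
R0: no valid match — LHS pattern not found
R1: 24 valid matches — {0↦2, 1↦4, 2↦1}, {0↦2, 1↦4, 2↦3}, {0↦2, 1↦5, 2↦1} (+21 more)
R2: no valid match — LHS pattern not found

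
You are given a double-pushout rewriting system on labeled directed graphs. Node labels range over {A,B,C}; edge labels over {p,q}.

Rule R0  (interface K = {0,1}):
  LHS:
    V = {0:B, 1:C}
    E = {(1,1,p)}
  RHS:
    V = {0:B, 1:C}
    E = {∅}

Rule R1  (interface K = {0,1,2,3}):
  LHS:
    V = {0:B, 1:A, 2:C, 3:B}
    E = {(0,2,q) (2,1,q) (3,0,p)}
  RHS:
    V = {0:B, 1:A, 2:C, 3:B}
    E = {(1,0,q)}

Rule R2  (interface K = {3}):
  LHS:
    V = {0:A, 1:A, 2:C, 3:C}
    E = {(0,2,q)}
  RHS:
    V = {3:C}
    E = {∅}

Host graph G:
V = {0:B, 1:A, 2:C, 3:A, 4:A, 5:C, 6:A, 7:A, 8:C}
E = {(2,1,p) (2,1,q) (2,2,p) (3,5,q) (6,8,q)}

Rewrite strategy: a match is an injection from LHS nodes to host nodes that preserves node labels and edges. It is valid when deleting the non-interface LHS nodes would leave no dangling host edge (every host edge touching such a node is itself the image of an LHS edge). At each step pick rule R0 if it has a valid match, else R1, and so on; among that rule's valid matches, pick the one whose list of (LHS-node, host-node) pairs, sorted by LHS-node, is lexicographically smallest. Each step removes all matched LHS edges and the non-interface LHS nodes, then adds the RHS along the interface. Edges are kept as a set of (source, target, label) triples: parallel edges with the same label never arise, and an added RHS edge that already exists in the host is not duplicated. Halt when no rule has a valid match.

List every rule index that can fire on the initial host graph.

R0: 1 valid match — {0↦0, 1↦2}
R1: no valid match — LHS pattern not found
R2: 8 valid matches — {0↦3, 1↦4, 2↦5, 3↦2}, {0↦3, 1↦4, 2↦5, 3↦8}, {0↦3, 1↦7, 2↦5, 3↦2} (+5 more)

Answer: [R0,R2]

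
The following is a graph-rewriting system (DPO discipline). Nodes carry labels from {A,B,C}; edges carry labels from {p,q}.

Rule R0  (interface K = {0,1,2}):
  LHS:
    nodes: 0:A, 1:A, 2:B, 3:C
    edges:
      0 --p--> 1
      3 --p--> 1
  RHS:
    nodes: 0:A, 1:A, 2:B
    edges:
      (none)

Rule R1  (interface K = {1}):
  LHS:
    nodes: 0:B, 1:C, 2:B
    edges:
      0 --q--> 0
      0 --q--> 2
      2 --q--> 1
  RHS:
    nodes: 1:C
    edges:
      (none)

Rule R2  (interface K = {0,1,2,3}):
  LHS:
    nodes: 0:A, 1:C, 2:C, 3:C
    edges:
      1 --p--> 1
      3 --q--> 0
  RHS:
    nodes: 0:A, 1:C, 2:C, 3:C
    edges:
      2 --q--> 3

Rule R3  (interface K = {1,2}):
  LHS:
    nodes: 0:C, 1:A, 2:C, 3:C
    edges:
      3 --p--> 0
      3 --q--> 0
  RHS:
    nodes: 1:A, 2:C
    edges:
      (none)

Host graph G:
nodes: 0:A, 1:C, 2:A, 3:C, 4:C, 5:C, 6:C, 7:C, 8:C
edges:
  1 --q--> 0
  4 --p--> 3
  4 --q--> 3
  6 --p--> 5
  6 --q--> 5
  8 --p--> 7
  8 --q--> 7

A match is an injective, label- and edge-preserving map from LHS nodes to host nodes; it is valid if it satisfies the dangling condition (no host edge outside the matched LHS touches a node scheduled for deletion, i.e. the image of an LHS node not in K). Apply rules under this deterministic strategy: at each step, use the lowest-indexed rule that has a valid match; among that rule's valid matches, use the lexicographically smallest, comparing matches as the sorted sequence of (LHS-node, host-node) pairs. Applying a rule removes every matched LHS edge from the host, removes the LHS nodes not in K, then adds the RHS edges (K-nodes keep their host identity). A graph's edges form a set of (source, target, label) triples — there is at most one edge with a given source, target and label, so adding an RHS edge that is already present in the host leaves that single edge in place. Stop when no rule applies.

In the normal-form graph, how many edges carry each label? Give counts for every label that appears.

[0] host  ⇒  9 nodes, 7 edges  {1-q->0 4-p->3 4-q->3 6-p->5 6-q->5 8-p->7 8-q->7}
[1] R3 @ {0↦3, 1↦0, 2↦1, 3↦4}  ⇒  7 nodes, 5 edges  {1-q->0 6-p->5 6-q->5 8-p->7 8-q->7}
[2] R3 @ {0↦5, 1↦0, 2↦1, 3↦6}  ⇒  5 nodes, 3 edges  {1-q->0 8-p->7 8-q->7}
[3] R3 @ {0↦7, 1↦0, 2↦1, 3↦8}  ⇒  3 nodes, 1 edges  {1-q->0}
normal form: no rule applies after step 3
NF edges: [(1, 0, 'q')]

Answer: q:1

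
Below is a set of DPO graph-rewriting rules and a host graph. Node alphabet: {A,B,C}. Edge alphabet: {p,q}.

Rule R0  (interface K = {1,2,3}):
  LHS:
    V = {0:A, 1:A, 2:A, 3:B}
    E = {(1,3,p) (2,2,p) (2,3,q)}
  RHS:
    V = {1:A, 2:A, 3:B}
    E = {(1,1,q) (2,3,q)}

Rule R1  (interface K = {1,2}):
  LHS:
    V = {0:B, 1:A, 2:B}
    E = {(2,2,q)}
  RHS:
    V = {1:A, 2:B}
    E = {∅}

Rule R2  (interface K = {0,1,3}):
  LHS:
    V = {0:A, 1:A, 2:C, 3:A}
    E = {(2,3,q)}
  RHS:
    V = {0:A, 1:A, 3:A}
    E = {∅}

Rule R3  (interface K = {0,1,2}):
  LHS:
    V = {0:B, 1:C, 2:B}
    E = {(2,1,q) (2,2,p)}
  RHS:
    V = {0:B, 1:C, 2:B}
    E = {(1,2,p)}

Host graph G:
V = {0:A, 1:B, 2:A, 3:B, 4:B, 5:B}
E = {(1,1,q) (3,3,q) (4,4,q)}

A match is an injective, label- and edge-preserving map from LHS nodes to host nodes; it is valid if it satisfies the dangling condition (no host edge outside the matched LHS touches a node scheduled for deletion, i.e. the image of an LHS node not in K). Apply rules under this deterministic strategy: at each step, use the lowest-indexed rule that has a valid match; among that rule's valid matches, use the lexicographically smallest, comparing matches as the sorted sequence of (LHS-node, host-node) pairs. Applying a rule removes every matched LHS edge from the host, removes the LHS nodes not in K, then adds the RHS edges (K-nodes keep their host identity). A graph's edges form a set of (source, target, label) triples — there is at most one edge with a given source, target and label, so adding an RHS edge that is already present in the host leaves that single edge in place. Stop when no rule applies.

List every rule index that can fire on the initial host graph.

R0: no valid match — LHS pattern not found
R1: 6 valid matches — {0↦5, 1↦0, 2↦1}, {0↦5, 1↦0, 2↦3}, {0↦5, 1↦0, 2↦4} (+3 more)
R2: no valid match — LHS pattern not found
R3: no valid match — LHS pattern not found

Answer: [R1]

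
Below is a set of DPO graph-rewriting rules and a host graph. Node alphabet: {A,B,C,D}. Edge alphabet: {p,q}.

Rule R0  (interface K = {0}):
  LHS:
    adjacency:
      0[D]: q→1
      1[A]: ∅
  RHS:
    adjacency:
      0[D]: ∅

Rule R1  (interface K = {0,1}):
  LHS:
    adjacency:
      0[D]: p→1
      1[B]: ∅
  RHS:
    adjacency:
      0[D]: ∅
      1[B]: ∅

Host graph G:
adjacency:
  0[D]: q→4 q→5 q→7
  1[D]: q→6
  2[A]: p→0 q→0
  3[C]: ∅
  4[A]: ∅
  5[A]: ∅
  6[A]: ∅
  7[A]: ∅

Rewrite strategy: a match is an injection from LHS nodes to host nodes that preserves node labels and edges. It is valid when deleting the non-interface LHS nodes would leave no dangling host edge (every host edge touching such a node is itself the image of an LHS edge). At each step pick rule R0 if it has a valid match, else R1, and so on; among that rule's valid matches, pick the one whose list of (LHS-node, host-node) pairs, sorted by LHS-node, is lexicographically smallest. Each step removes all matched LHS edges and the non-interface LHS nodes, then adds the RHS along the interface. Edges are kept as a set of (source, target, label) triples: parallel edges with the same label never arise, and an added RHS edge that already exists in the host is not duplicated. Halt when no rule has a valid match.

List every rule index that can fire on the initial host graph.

R0: 4 valid matches — {0↦0, 1↦4}, {0↦0, 1↦5}, {0↦0, 1↦7} (+1 more)
R1: no valid match — LHS pattern not found

Answer: [R0]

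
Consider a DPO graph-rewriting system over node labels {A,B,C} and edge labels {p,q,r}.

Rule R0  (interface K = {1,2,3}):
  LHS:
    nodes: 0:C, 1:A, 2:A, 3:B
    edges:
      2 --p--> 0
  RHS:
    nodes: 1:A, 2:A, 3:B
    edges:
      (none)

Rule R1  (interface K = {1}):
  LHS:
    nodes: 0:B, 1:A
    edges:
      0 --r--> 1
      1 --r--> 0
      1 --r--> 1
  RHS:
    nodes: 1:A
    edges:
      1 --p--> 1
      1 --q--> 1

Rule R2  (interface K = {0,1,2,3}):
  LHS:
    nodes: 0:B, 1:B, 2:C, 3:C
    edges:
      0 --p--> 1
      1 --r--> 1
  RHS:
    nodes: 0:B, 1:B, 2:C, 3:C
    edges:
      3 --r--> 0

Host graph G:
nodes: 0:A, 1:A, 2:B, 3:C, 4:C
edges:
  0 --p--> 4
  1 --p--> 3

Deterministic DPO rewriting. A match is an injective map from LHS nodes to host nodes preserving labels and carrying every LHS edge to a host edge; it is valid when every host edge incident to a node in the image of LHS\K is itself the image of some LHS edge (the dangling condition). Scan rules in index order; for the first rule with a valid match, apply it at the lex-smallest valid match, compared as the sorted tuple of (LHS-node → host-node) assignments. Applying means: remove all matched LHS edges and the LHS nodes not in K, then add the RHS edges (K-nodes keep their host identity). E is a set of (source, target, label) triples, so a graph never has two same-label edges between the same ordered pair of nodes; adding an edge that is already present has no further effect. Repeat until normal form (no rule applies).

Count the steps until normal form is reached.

Answer: 2

Steps:
start.  V:5 E:2  edges: 0-p->4 1-p->3
1. fire R0 via {0↦3, 1↦0, 2↦1, 3↦2}  →  V:4 E:1  edges: 0-p->4
2. fire R0 via {0↦4, 1↦1, 2↦0, 3↦2}  →  V:3 E:0  edges: ∅
final graph: no rule applies after step 2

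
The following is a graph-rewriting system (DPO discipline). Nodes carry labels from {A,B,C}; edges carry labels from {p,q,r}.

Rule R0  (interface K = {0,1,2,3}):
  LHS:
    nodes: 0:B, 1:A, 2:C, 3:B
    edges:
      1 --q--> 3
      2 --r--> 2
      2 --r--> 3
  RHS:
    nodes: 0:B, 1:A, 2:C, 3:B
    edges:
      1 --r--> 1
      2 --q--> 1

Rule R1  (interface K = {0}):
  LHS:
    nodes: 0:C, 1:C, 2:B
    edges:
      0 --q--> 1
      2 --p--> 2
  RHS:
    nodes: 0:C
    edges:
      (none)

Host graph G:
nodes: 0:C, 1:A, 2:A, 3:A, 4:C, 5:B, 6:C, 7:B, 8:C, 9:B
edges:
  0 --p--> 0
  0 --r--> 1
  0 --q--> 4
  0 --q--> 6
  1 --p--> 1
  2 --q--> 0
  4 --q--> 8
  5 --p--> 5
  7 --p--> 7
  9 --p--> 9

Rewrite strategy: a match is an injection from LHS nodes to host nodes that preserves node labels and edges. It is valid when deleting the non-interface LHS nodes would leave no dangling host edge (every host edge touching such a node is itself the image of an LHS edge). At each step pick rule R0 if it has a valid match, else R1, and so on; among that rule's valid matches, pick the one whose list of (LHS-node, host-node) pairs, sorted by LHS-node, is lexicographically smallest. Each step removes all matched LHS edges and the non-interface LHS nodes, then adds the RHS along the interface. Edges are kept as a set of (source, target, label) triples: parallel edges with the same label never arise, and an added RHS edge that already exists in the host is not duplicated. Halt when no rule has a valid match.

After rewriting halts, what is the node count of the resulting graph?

[0] host  ⇒  10 nodes, 10 edges  {0-p->0 0-r->1 0-q->4 0-q->6 1-p->1 2-q->0 4-q->8 5-p->5 7-p->7 9-p->9}
[1] R1 @ {0↦0, 1↦6, 2↦5}  ⇒  8 nodes, 8 edges  {0-p->0 0-r->1 0-q->4 1-p->1 2-q->0 4-q->8 7-p->7 9-p->9}
[2] R1 @ {0↦4, 1↦8, 2↦7}  ⇒  6 nodes, 6 edges  {0-p->0 0-r->1 0-q->4 1-p->1 2-q->0 9-p->9}
[3] R1 @ {0↦0, 1↦4, 2↦9}  ⇒  4 nodes, 4 edges  {0-p->0 0-r->1 1-p->1 2-q->0}
halt: no rule applies after step 3
NF nodes: {0:C, 1:A, 2:A, 3:A}

Answer: 4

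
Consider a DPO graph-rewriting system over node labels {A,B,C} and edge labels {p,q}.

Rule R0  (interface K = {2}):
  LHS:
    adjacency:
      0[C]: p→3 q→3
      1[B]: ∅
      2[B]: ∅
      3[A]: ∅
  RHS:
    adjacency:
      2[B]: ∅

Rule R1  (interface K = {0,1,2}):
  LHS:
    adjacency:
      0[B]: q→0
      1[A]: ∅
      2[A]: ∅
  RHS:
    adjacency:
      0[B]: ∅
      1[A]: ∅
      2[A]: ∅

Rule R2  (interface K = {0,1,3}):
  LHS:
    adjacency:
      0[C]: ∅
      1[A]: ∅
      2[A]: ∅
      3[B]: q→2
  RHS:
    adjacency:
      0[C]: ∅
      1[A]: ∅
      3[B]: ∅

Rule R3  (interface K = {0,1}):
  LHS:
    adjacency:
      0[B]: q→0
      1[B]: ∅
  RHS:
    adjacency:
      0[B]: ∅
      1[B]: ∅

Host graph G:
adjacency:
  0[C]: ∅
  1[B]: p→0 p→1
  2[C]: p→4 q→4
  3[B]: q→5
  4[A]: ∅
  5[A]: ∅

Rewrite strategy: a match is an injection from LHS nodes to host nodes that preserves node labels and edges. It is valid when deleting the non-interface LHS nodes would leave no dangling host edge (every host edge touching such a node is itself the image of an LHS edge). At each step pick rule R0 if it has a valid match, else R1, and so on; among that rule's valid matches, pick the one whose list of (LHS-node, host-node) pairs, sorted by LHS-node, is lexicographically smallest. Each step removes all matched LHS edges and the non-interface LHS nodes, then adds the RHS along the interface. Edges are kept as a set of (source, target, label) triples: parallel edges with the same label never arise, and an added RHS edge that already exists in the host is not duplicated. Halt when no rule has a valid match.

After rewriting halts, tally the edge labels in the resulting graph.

Answer: p:2

Derivation:
start.  V:6 E:5  edges: 1-p->0 1-p->1 2-p->4 2-q->4 3-q->5
1. fire R2 via {0↦0, 1↦4, 2↦5, 3↦3}  →  V:5 E:4  edges: 1-p->0 1-p->1 2-p->4 2-q->4
2. fire R0 via {0↦2, 1↦3, 2↦1, 3↦4}  →  V:2 E:2  edges: 1-p->0 1-p->1
final graph: no rule applies after step 2
NF edges: [(1, 0, 'p'), (1, 1, 'p')]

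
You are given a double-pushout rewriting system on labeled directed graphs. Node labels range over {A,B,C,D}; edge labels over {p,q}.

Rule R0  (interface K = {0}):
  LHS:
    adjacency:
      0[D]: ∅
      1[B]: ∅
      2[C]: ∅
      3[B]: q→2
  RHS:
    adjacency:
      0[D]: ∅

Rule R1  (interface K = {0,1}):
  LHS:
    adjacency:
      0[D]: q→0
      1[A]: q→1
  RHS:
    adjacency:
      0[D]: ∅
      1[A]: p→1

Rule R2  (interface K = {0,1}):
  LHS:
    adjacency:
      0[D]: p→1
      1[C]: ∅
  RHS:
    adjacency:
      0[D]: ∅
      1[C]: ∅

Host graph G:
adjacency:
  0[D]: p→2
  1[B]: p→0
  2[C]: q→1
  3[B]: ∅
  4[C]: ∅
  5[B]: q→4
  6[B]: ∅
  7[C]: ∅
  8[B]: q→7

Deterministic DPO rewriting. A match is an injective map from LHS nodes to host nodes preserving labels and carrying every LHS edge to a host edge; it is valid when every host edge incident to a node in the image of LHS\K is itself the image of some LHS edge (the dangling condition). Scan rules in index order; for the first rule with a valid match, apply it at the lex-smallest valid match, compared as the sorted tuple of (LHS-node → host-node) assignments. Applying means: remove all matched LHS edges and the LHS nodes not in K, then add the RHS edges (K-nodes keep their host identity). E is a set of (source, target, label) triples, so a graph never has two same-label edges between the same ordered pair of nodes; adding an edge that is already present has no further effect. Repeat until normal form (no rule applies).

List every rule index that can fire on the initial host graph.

R0: 4 valid matches — {0↦0, 1↦3, 2↦4, 3↦5}, {0↦0, 1↦3, 2↦7, 3↦8}, {0↦0, 1↦6, 2↦4, 3↦5} (+1 more)
R1: no valid match — LHS pattern not found
R2: 1 valid match — {0↦0, 1↦2}

Answer: [R0,R2]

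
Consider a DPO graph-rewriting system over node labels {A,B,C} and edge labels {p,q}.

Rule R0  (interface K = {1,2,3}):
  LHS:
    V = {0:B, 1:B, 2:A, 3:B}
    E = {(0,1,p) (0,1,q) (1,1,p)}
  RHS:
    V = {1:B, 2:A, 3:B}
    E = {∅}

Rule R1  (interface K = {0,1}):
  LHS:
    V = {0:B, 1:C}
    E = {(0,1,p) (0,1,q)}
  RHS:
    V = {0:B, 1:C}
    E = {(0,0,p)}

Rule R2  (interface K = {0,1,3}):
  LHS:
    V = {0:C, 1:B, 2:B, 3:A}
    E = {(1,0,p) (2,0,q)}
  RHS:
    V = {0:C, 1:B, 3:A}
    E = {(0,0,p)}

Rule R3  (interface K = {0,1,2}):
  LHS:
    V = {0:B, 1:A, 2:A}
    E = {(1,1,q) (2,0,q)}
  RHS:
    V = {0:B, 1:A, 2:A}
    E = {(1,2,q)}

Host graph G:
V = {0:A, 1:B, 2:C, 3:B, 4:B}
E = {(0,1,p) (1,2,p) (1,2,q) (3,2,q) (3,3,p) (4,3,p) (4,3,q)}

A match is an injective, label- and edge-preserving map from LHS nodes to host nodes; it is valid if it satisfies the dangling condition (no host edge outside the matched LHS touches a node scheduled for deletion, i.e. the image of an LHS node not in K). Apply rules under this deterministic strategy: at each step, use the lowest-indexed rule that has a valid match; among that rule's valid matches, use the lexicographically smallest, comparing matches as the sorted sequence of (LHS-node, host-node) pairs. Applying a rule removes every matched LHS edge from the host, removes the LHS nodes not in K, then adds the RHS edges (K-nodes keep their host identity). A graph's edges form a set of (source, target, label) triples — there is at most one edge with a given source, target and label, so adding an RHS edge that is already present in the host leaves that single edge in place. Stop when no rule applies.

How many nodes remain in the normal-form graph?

Answer: 4

Rewrite trace:
start.  V:5 E:7  edges: 0-p->1 1-p->2 1-q->2 3-q->2 3-p->3 4-p->3 4-q->3
1. fire R0 via {0↦4, 1↦3, 2↦0, 3↦1}  →  V:4 E:4  edges: 0-p->1 1-p->2 1-q->2 3-q->2
2. fire R1 via {0↦1, 1↦2}  →  V:4 E:3  edges: 0-p->1 1-p->1 3-q->2
halt: no rule applies after step 2
NF nodes: {0:A, 1:B, 2:C, 3:B}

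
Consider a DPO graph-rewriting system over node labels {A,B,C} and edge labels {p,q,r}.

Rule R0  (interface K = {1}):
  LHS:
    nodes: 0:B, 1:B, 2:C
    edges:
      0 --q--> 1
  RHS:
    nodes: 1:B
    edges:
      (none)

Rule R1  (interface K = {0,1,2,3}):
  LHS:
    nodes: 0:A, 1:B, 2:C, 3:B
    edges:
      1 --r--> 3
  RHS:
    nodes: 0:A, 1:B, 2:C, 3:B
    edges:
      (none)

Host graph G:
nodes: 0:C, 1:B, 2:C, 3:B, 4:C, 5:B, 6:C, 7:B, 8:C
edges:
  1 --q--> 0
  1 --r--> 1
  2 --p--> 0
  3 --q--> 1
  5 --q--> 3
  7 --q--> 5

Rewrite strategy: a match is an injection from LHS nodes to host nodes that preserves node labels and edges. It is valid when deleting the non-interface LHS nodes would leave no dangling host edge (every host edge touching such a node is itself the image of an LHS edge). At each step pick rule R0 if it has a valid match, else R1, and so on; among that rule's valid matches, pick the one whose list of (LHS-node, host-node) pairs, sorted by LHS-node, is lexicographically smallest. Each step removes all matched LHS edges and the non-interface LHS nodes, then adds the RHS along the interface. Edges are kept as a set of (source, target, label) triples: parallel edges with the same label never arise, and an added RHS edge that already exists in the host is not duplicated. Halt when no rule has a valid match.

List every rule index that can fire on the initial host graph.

R0: 3 valid matches — {0↦7, 1↦5, 2↦4}, {0↦7, 1↦5, 2↦6}, {0↦7, 1↦5, 2↦8}
R1: no valid match — LHS pattern not found

Answer: [R0]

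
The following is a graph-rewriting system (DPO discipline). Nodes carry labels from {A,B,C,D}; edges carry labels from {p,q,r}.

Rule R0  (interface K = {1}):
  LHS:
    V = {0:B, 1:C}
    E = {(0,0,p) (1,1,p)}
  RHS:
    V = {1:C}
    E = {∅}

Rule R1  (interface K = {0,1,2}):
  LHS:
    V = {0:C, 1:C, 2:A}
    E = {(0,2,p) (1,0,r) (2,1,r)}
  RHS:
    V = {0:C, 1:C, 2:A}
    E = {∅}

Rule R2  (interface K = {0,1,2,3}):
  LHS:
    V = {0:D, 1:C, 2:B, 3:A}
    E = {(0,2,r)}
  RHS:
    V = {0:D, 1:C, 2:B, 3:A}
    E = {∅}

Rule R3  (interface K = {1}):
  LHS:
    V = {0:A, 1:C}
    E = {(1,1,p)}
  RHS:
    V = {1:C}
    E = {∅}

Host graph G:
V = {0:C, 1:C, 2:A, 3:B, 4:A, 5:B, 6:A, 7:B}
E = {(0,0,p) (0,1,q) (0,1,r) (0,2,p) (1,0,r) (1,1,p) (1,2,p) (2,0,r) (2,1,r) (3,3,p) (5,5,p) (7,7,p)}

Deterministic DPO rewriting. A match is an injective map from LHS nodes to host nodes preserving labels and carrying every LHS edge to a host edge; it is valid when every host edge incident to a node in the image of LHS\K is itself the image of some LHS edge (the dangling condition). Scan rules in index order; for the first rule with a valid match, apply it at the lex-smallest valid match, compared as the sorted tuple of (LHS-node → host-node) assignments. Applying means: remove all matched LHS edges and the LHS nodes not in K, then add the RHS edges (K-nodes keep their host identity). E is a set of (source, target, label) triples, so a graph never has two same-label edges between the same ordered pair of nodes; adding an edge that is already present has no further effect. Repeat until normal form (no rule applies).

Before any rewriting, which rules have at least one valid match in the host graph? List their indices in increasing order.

Answer: [R0,R1,R3]

Derivation:
R0: 6 valid matches — {0↦3, 1↦0}, {0↦3, 1↦1}, {0↦5, 1↦0} (+3 more)
R1: 2 valid matches — {0↦0, 1↦1, 2↦2}, {0↦1, 1↦0, 2↦2}
R2: no valid match — LHS pattern not found
R3: 4 valid matches — {0↦4, 1↦0}, {0↦4, 1↦1}, {0↦6, 1↦0} (+1 more)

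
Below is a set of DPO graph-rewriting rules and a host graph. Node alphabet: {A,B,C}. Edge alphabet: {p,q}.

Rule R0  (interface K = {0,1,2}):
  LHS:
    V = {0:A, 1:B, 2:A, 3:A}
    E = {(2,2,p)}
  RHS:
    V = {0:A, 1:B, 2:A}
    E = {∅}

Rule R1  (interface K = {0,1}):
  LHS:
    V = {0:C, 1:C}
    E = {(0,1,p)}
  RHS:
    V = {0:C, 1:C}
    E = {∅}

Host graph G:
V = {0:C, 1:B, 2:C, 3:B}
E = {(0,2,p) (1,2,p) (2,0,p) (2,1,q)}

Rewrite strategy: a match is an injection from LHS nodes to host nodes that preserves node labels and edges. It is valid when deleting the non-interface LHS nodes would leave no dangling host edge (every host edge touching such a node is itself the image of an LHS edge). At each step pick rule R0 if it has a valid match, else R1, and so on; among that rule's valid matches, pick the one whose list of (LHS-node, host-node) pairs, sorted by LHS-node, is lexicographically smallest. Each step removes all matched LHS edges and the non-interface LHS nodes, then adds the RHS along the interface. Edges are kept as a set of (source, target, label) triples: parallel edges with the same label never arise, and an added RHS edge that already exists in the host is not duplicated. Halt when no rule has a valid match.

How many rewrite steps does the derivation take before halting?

initial: |V|=4 |E|=4  E = 0-p->2 1-p->2 2-p->0 2-q->1
step 1: apply R1 at {0↦0, 1↦2}  → |V|=4 |E|=3  E = 1-p->2 2-p->0 2-q->1
step 2: apply R1 at {0↦2, 1↦0}  → |V|=4 |E|=2  E = 1-p->2 2-q->1
final graph: no rule applies after step 2

Answer: 2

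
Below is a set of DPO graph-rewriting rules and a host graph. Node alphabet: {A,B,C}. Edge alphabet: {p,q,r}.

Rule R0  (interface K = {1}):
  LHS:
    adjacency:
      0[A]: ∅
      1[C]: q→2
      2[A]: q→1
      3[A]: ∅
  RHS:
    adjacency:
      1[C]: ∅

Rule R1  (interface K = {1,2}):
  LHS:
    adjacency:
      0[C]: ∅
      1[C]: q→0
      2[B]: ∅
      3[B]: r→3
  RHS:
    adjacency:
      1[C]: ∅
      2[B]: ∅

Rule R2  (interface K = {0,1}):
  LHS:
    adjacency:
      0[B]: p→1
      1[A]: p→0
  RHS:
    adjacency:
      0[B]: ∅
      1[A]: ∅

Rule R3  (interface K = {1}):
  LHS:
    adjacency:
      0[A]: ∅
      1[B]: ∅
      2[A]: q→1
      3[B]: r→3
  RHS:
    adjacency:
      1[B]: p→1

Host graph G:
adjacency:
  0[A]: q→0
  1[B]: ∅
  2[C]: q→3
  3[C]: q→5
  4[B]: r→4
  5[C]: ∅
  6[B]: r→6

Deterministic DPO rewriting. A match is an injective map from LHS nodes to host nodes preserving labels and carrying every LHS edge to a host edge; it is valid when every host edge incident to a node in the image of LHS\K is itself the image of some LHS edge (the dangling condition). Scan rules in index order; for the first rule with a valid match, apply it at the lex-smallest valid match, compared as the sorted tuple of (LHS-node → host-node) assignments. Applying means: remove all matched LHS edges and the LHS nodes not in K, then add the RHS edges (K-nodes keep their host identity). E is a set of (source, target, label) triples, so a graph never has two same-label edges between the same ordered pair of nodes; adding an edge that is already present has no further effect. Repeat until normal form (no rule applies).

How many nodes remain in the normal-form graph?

[0] host  ⇒  7 nodes, 5 edges  {0-q->0 2-q->3 3-q->5 4-r->4 6-r->6}
[1] R1 @ {0↦5, 1↦3, 2↦1, 3↦4}  ⇒  5 nodes, 3 edges  {0-q->0 2-q->3 6-r->6}
[2] R1 @ {0↦3, 1↦2, 2↦1, 3↦6}  ⇒  3 nodes, 1 edges  {0-q->0}
halt: no rule applies after step 2
NF nodes: {0:A, 1:B, 2:C}

Answer: 3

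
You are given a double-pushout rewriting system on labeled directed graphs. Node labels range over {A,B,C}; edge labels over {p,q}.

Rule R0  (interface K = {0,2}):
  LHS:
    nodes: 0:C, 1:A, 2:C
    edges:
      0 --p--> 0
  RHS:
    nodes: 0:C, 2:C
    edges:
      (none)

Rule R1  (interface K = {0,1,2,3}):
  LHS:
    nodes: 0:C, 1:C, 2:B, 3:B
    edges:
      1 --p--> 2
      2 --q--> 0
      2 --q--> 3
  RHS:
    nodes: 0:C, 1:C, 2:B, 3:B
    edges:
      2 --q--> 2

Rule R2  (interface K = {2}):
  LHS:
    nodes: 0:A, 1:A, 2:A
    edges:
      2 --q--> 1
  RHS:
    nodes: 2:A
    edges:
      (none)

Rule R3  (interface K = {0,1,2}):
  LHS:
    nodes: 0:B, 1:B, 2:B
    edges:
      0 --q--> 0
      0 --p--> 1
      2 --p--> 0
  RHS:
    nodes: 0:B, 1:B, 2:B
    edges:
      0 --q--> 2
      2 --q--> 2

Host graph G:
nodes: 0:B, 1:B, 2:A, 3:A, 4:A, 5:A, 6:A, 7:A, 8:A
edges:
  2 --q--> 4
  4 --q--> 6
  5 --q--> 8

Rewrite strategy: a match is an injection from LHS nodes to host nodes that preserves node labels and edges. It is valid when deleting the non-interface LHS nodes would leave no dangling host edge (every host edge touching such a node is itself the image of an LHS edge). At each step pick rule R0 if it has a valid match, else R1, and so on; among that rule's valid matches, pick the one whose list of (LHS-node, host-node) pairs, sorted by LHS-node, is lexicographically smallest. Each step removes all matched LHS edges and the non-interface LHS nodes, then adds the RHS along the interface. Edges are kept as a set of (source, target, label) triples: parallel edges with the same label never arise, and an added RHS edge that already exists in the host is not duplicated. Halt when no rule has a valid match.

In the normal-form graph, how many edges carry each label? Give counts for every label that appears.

initial: |V|=9 |E|=3  E = 2-q->4 4-q->6 5-q->8
step 1: apply R2 at {0↦3, 1↦6, 2↦4}  → |V|=7 |E|=2  E = 2-q->4 5-q->8
step 2: apply R2 at {0↦7, 1↦4, 2↦2}  → |V|=5 |E|=1  E = 5-q->8
step 3: apply R2 at {0↦2, 1↦8, 2↦5}  → |V|=3 |E|=0  E = ∅
halt: no rule applies after step 3
NF edges: []

Answer: (no edges)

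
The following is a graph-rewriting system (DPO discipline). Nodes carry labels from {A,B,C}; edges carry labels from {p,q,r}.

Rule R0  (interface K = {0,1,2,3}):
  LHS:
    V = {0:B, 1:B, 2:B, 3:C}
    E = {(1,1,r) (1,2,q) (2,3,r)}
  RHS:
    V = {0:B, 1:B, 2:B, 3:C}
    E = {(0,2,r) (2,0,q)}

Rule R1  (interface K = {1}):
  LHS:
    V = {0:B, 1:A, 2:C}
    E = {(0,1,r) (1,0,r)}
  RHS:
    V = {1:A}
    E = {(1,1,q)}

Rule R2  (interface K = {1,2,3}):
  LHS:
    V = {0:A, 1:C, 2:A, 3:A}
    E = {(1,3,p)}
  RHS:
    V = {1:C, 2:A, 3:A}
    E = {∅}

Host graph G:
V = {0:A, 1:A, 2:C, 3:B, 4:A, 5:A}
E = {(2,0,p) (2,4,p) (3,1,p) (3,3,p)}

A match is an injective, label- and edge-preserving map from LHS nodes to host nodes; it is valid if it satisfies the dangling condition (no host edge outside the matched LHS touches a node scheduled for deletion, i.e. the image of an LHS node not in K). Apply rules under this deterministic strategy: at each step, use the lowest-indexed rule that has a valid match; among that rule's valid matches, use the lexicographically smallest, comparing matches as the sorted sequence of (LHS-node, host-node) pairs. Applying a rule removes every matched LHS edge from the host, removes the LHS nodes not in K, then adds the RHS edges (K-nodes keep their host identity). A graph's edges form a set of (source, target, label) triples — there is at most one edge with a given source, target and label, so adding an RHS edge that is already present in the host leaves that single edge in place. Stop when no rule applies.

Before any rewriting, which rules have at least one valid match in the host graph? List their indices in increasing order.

R0: no valid match — LHS pattern not found
R1: no valid match — LHS pattern not found
R2: 4 valid matches — {0↦5, 1↦2, 2↦0, 3↦4}, {0↦5, 1↦2, 2↦1, 3↦0}, {0↦5, 1↦2, 2↦1, 3↦4} (+1 more)

Answer: [R2]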